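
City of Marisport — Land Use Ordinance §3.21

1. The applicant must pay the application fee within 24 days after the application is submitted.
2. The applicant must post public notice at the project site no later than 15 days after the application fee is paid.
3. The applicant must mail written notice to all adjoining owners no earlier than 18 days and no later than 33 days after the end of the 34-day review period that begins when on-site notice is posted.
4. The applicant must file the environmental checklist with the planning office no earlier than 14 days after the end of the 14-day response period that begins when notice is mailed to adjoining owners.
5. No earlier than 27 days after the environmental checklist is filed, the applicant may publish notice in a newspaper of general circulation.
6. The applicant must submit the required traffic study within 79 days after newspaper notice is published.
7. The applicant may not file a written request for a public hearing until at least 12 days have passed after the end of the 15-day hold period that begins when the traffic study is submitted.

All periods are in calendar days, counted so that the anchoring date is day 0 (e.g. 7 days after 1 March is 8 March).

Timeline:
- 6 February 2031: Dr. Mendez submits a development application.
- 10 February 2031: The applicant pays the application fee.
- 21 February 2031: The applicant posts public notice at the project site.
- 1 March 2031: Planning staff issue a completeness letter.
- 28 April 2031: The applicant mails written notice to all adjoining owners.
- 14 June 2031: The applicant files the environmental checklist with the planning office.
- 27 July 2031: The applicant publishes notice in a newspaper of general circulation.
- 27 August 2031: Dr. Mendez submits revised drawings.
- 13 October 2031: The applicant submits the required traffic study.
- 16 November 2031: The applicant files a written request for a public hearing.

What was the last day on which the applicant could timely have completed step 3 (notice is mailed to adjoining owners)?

On-site notice is posted on 21 February 2031; the 34-day review period therefore ends 27 March 2031, and step 3 runs from that date. The window is 18–33 days after 27 March 2031; it closes on 29 April 2031.

29 April 2031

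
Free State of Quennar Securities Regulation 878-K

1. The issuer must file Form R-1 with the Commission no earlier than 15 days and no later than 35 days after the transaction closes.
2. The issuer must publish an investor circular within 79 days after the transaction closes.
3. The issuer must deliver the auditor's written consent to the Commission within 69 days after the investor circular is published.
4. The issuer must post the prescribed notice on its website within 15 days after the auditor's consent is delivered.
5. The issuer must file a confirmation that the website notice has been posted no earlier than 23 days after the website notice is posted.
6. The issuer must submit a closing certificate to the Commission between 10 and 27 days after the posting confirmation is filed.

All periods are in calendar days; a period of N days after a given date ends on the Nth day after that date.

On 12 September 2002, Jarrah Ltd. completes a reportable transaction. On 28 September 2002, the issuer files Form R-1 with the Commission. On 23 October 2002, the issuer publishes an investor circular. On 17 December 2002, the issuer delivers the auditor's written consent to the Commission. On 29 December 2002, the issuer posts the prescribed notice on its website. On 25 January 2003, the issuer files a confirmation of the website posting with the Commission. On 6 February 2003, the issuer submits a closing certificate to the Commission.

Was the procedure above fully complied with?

(1) the permitted window runs from 12 September 2002 + 15 = 27 September 2002 to 12 September 2002 + 35 = 17 October 2002; done 28 September 2002, which is between those dates.
(2) due by 12 September 2002 + 79 days = 30 November 2002; 23 October 2002 is within that limit.
(3) due by 23 October 2002 + 69 days = 31 December 2002; completed 17 December 2002, before the deadline.
(4) due by 17 December 2002 + 15 days = 1 January 2003; completed 29 December 2002, before the deadline.
(5) permitted from 29 December 2002 + 23 days = 21 January 2003 onward; done 25 January 2003, after the minimum wait.
(6) the permitted window runs from 25 January 2003 + 10 = 4 February 2003 to 25 January 2003 + 27 = 21 February 2003; 6 February 2003 falls inside that range.

Yes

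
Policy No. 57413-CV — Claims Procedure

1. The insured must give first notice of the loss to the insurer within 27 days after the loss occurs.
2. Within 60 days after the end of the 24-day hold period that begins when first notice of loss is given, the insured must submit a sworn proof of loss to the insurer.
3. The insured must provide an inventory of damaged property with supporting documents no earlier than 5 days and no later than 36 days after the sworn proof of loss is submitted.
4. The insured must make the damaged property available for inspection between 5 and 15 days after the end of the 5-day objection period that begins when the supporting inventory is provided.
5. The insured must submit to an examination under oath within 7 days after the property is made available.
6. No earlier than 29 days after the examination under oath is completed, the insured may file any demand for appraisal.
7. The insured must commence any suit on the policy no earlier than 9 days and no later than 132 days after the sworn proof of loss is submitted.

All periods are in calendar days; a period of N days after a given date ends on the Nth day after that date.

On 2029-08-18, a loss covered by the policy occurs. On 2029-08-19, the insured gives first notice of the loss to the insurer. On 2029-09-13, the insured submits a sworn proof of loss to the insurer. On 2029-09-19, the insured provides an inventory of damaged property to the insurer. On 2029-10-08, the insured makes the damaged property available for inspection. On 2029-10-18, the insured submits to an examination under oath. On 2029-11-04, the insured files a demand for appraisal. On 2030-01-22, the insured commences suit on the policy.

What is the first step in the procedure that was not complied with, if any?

Step 5

(1) due by 2029-08-18 + 27 days = 2029-09-14; done 2029-08-19 — timely.
(2) due by 2029-09-12 + 60 days = 2029-11-11; done 2029-09-13 — timely.
(3) the permitted window runs from 2029-09-13 + 5 = 2029-09-18 to 2029-09-13 + 36 = 2029-10-19; done 2029-09-19 — within the window.
(4) the permitted window runs from 2029-09-24 + 5 = 2029-09-29 to 2029-09-24 + 15 = 2029-10-09; 2029-10-08 falls inside that range.
(5) due by 2029-10-08 + 7 days = 2029-10-15; done 2029-10-18 — 3 days late.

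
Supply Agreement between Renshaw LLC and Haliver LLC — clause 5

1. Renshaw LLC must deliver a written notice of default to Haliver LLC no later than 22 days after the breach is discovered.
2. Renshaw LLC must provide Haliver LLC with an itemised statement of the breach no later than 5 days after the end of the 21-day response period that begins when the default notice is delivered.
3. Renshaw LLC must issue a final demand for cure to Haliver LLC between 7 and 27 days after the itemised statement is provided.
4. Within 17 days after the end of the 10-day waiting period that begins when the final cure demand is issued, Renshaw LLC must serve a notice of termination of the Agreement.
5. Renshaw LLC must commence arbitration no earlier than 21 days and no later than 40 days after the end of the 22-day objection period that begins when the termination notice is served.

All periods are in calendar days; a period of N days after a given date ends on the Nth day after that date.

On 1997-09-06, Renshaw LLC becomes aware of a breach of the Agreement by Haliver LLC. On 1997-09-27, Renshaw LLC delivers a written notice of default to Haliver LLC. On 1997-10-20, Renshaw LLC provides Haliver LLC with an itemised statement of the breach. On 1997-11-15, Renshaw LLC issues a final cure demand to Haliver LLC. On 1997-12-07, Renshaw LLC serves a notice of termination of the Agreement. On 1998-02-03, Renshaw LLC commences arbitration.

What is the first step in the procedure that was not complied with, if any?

Step 1: 22 days after 1997-09-06 (when the breach is discovered) is 1997-09-28; completed 1997-09-27, before the deadline.
Step 2: 5 days after 1997-10-18 (end of the 21-day response period, which began when the default notice is delivered on 1997-09-27) is 1997-10-23; completed 1997-10-20, before the deadline.
Step 3: the window is 7–27 days after 1997-10-20 (when the itemised statement is provided), so 1997-10-27 through 1997-11-16; done 1997-11-15, which is between those dates.
Step 4: 17 days after 1997-11-25 (end of the 10-day waiting period, which began when the final cure demand is issued on 1997-11-15) is 1997-12-12; done 1997-12-07 — timely.
Step 5: the window is 21–40 days after 1997-12-29 (end of the 22-day objection period, which began when the termination notice is served on 1997-12-07), so 1998-01-19 through 1998-02-07; done 1998-02-03, which is between those dates.

None — every step was satisfied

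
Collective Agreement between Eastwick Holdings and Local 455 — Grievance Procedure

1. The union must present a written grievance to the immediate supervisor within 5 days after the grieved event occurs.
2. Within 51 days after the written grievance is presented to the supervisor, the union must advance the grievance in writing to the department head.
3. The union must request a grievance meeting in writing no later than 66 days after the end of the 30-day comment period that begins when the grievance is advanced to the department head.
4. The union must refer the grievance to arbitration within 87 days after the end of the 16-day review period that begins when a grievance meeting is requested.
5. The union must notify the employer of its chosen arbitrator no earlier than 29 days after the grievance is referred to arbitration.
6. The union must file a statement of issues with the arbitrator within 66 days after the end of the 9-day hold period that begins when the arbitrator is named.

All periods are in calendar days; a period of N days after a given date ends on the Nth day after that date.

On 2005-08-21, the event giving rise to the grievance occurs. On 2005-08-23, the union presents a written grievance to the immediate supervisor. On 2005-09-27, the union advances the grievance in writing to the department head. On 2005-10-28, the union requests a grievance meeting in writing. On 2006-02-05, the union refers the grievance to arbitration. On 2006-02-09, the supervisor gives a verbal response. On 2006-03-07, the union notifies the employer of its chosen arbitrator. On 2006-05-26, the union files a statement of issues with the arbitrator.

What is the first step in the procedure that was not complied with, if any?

Step 6

Step 1: 5 days after 2005-08-21 (when the grieved event occurs) is 2005-08-26; completed 2005-08-23, before the deadline.
Step 2: 51 days after 2005-08-23 (when the written grievance is presented to the supervisor) is 2005-10-13; 2005-09-27 is within that limit.
Step 3: 66 days after 2005-10-27 (end of the 30-day comment period, which began when the grievance is advanced to the department head on 2005-09-27) is 2006-01-01; done 2005-10-28 — timely.
Step 4: 87 days after 2005-11-13 (end of the 16-day review period, which began when a grievance meeting is requested on 2005-10-28) is 2006-02-08; completed 2006-02-05, before the deadline.
Step 5: the earliest permitted date is 29 days after 2006-02-05 (when the grievance is referred to arbitration), i.e. 2006-03-06; 2006-03-07 is on or after that date.
Step 6: 66 days after 2006-03-16 (end of the 9-day hold period, which began when the arbitrator is named on 2006-03-07) is 2006-05-21; done 2006-05-26 — 5 days late.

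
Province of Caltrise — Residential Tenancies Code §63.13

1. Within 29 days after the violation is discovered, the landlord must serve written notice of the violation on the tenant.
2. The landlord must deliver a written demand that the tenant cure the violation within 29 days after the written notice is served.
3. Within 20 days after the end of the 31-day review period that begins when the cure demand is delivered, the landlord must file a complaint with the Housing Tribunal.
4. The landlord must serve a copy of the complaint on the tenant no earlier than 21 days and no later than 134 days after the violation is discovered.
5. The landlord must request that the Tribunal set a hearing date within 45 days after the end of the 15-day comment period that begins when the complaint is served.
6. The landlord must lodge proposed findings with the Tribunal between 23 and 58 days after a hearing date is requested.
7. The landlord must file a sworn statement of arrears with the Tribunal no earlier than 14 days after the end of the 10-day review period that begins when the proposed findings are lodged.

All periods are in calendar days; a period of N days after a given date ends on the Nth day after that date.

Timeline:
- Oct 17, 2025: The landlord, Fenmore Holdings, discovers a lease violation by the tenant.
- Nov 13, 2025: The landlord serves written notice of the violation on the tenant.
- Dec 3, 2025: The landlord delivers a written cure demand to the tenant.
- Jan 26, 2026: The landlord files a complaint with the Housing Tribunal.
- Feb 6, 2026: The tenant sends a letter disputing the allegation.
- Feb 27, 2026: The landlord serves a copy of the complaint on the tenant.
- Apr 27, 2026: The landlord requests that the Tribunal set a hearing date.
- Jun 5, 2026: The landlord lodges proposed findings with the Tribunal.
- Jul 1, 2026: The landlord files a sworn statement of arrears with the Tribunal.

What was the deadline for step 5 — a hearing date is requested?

Apr 28, 2026

The complaint is served on Feb 27, 2026; the 15-day comment period therefore ends Mar 14, 2026, and step 5 runs from that date. 45 days after Mar 14, 2026 is Apr 28, 2026.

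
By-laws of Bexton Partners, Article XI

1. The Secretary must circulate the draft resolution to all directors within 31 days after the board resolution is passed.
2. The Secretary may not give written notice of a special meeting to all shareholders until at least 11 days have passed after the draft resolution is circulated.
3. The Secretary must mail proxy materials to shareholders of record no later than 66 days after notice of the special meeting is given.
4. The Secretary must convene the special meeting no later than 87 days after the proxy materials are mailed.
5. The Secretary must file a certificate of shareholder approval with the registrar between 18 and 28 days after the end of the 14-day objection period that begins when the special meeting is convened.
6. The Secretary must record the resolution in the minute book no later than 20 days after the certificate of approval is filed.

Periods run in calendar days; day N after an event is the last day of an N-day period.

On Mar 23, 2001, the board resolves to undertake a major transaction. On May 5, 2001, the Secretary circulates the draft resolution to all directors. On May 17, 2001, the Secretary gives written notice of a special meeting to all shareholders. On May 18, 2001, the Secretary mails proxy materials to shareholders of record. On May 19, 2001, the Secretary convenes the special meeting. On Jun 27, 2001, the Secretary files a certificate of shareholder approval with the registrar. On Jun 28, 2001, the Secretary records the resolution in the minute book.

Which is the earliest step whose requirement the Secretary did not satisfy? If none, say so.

Step 1

Step 1 — counting 31 days from Mar 23, 2001 (when the board resolution is passed) gives a deadline of Apr 23, 2001; not done until May 5, 2001, 12 days after the deadline.
Later steps need not be reached.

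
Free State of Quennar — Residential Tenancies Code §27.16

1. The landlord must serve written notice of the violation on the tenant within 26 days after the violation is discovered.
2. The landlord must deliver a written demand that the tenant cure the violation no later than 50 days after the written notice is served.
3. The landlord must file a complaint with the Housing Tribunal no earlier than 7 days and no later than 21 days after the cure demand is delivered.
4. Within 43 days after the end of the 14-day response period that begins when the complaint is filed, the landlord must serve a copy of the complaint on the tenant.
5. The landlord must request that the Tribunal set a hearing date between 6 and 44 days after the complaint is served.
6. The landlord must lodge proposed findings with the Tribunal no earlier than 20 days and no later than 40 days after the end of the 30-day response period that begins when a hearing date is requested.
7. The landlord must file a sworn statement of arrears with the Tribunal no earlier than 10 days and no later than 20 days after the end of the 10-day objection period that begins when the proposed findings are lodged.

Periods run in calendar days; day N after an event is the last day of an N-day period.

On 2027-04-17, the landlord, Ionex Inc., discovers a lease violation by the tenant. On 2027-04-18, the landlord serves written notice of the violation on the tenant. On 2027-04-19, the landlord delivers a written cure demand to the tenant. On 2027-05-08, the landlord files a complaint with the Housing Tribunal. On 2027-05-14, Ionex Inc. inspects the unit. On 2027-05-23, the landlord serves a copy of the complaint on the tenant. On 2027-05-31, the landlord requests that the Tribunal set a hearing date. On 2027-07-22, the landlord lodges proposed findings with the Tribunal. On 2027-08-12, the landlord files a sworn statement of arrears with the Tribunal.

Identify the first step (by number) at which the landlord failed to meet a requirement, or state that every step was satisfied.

Step 1 — counting 26 days from 2027-04-17 (when the violation is discovered) gives a deadline of 2027-05-13; done 2027-04-18 — timely.
Step 2 — counting 50 days from 2027-04-18 (when the written notice is served) gives a deadline of 2027-06-07; 2027-04-19 is within that limit.
Step 3 — 7 and 21 days from 2027-04-19 (when the cure demand is delivered) are 2027-04-26 and 2027-05-10 respectively; done 2027-05-08 — within the window.
Step 4 — counting 43 days from 2027-05-22 (end of the 14-day response period, which began when the complaint is filed on 2027-05-08) gives a deadline of 2027-07-04; completed 2027-05-23, before the deadline.
Step 5 — 6 and 44 days from 2027-05-23 (when the complaint is served) are 2027-05-29 and 2027-07-06 respectively; 2027-05-31 falls inside that range.
Step 6 — 20 and 40 days from 2027-06-30 (end of the 30-day response period, which began when a hearing date is requested on 2027-05-31) are 2027-07-20 and 2027-08-09 respectively; done 2027-07-22 — within the window.
Step 7 — 10 and 20 days from 2027-08-01 (end of the 10-day objection period, which began when the proposed findings are lodged on 2027-07-22) are 2027-08-11 and 2027-08-21 respectively; done 2027-08-12 — within the window.

None — every step was satisfied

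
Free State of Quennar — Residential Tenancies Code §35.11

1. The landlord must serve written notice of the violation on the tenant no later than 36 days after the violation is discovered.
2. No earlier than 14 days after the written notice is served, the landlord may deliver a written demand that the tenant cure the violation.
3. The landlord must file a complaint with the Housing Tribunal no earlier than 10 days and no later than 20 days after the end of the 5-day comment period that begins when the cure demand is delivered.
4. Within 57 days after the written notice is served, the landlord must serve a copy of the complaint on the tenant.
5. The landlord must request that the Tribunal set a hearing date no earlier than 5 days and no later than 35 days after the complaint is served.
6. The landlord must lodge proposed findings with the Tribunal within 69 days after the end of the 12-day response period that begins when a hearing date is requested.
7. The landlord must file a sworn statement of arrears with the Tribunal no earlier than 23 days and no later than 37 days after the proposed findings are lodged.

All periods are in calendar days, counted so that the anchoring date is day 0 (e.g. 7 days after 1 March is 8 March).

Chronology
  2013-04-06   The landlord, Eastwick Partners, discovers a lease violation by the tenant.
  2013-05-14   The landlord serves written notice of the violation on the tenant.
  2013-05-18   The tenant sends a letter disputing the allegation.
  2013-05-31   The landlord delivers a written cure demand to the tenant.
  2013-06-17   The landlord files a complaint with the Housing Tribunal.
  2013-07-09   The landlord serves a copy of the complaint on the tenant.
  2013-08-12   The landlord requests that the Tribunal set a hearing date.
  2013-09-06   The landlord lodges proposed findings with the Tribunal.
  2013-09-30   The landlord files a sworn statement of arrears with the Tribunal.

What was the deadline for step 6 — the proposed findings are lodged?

A hearing date is requested on 2013-08-12; the 12-day response period therefore ends 2013-08-24, and step 6 runs from that date. 69 days after 2013-08-24 is 2013-11-01.

2013-11-01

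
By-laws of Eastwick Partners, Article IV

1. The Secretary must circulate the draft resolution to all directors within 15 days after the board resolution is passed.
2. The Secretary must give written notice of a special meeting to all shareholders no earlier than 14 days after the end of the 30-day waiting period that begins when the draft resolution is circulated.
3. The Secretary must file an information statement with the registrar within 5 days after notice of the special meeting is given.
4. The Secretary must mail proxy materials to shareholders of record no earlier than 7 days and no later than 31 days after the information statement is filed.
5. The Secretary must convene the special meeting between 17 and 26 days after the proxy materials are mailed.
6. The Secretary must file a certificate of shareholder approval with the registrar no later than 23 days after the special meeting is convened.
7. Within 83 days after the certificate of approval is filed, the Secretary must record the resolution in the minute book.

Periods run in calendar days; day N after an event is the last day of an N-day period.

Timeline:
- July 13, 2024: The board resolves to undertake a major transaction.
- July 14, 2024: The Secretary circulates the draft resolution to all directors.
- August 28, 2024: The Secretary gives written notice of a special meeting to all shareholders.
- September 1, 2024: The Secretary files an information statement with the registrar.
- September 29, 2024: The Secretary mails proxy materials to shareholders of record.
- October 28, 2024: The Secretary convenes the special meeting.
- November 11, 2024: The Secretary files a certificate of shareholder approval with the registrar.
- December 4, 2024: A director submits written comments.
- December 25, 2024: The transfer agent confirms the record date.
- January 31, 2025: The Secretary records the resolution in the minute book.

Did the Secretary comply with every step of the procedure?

No

Step 1 — counting 15 days from July 13, 2024 (when the board resolution is passed) gives a deadline of July 28, 2024; done July 14, 2024 — timely.
Step 2 — must wait 14 days from August 13, 2024 (end of the 30-day waiting period, which began when the draft resolution is circulated on July 14, 2024), so not before August 27, 2024; August 28, 2024 is on or after that date.
Step 3 — counting 5 days from August 28, 2024 (when notice of the special meeting is given) gives a deadline of September 2, 2024; done September 1, 2024 — timely.
Step 4 — 7 and 31 days from September 1, 2024 (when the information statement is filed) are September 8, 2024 and October 2, 2024 respectively; September 29, 2024 falls inside that range.
Step 5 — 17 and 26 days from September 29, 2024 (when the proxy materials are mailed) are October 16, 2024 and October 25, 2024 respectively; October 28, 2024 is 3 days past the end of the window.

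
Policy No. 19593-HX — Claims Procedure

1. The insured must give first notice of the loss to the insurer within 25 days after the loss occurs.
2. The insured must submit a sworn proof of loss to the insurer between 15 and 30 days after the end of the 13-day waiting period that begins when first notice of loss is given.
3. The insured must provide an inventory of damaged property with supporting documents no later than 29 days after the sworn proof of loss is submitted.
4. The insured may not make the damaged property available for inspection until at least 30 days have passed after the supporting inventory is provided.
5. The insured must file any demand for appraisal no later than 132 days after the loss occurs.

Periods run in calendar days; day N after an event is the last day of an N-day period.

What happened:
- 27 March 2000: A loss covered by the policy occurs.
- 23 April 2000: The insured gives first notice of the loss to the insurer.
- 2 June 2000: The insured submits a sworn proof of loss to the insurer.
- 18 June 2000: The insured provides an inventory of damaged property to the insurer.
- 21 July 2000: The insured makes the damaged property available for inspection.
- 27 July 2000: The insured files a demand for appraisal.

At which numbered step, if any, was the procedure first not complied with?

Step 1 — counting 25 days from 27 March 2000 (when the loss occurs) gives a deadline of 21 April 2000; done 23 April 2000 — 2 days late.

Step 1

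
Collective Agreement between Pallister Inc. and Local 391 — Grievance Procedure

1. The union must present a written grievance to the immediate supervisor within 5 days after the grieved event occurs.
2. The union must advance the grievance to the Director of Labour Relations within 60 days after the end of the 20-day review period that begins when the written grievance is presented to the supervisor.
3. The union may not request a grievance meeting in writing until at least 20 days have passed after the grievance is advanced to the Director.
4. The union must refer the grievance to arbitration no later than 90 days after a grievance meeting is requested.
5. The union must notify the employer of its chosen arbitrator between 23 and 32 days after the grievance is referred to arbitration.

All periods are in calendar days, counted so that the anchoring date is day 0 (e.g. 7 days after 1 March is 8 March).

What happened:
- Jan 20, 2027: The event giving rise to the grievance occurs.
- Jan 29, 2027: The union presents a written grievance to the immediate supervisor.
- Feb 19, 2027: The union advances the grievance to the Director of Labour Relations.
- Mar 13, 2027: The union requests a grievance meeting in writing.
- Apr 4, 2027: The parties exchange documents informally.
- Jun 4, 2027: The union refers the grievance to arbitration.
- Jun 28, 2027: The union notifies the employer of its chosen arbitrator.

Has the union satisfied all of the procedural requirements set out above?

No

(1) due by Jan 20, 2027 + 5 days = Jan 25, 2027; done Jan 29, 2027 — 4 days late.
Later steps need not be reached.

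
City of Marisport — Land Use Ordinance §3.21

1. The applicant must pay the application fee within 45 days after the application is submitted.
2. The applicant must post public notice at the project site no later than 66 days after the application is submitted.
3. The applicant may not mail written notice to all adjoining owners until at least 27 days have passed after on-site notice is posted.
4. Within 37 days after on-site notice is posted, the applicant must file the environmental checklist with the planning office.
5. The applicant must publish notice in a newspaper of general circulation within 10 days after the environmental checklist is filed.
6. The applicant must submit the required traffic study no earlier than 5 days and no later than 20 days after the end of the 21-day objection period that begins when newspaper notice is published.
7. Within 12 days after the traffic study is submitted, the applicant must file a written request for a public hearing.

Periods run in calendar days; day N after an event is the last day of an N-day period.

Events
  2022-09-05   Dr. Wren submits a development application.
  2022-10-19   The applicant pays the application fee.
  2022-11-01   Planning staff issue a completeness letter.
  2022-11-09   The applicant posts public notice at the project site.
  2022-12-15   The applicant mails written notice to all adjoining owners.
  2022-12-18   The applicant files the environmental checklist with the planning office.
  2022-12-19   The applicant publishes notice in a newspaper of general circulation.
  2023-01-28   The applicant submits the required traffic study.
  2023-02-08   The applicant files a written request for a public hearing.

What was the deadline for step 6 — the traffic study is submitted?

2023-01-29

Newspaper notice is published on 2022-12-19; the 21-day objection period therefore ends 2023-01-09, and step 6 runs from that date. The window is 5–20 days after 2023-01-09; it closes on 2023-01-29.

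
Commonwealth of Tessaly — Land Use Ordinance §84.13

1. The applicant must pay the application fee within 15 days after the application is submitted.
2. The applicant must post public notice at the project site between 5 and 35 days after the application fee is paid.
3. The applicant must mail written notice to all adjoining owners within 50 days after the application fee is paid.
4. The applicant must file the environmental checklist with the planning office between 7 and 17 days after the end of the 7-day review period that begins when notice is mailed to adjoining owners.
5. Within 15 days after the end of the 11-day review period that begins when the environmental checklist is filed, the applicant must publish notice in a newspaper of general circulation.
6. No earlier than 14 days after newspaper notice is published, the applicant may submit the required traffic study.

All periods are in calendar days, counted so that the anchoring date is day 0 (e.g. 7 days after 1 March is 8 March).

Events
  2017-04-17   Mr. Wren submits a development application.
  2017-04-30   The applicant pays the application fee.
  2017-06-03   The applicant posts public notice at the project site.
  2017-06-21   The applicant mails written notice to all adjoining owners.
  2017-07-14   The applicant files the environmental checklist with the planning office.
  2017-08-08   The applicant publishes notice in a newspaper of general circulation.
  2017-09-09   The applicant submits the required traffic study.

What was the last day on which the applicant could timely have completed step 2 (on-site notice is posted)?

2017-06-04

Step 2 runs from 2017-04-30, when the application fee is paid. The window is 5–35 days after 2017-04-30; it closes on 2017-06-04.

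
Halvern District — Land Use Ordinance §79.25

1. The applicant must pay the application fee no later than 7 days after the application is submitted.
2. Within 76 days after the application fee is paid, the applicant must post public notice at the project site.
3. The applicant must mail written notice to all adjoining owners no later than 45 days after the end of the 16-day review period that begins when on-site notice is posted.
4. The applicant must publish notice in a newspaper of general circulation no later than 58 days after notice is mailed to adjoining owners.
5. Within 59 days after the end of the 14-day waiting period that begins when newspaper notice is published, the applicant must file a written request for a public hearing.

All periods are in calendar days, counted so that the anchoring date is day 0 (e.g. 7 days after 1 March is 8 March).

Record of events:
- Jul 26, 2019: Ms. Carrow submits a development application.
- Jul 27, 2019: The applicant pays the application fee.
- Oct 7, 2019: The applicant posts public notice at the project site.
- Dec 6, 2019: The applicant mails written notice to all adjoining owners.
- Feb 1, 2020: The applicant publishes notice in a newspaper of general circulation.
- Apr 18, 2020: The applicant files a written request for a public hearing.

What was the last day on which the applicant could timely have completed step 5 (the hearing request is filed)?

Newspaper notice is published on Feb 1, 2020; the 14-day waiting period therefore ends Feb 15, 2020, and step 5 runs from that date. 59 days after Feb 15, 2020 is Apr 14, 2020.

Apr 14, 2020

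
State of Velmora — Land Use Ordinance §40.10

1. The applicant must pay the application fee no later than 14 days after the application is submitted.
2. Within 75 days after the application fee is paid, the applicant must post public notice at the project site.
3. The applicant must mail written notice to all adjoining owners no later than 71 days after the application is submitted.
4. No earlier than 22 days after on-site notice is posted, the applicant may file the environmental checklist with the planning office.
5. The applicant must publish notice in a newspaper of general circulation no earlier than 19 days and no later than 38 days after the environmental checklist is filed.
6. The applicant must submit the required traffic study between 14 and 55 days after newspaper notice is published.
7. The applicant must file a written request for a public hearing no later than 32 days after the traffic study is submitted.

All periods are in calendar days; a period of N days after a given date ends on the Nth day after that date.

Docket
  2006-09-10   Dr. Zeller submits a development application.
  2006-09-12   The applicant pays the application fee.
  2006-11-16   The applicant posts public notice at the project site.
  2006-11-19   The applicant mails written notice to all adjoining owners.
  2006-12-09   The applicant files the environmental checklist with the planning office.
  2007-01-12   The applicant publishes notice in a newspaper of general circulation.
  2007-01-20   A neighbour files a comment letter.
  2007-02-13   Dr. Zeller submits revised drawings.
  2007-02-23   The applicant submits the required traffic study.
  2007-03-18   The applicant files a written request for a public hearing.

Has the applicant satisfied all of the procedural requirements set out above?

Yes

Step 1: 14 days after 2006-09-10 (when the application is submitted) is 2006-09-24; done 2006-09-12 — timely.
Step 2: 75 days after 2006-09-12 (when the application fee is paid) is 2006-11-26; completed 2006-11-16, before the deadline.
Step 3: 71 days after 2006-09-10 (when the application is submitted) is 2006-11-20; 2006-11-19 is within that limit.
Step 4: the earliest permitted date is 22 days after 2006-11-16 (when on-site notice is posted), i.e. 2006-12-08; done 2006-12-09, after the minimum wait.
Step 5: the window is 19–38 days after 2006-12-09 (when the environmental checklist is filed), so 2006-12-28 through 2007-01-16; done 2007-01-12, which is between those dates.
Step 6: the window is 14–55 days after 2007-01-12 (when newspaper notice is published), so 2007-01-26 through 2007-03-08; done 2007-02-23, which is between those dates.
Step 7: 32 days after 2007-02-23 (when the traffic study is submitted) is 2007-03-27; done 2007-03-18 — timely.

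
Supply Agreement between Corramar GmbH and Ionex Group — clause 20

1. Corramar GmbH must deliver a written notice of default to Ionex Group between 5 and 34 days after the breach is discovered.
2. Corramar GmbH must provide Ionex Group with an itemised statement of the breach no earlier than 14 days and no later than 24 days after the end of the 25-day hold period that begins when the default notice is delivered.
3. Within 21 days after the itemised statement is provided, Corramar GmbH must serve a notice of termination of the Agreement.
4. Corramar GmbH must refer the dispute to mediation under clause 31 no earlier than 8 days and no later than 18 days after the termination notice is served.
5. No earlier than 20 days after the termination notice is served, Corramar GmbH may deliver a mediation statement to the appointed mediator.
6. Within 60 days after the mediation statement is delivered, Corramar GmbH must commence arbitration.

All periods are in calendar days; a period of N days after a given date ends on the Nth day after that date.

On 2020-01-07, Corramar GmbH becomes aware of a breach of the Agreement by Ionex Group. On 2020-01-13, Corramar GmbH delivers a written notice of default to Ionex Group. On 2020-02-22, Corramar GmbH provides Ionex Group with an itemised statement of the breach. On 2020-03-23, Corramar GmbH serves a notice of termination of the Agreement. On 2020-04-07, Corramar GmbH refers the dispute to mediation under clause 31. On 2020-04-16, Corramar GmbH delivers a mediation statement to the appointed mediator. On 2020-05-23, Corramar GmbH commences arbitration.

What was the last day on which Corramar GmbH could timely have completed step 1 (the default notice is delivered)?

Step 1 runs from 2020-01-07, when the breach is discovered. The window is 5–34 days after 2020-01-07; it closes on 2020-02-10.

2020-02-10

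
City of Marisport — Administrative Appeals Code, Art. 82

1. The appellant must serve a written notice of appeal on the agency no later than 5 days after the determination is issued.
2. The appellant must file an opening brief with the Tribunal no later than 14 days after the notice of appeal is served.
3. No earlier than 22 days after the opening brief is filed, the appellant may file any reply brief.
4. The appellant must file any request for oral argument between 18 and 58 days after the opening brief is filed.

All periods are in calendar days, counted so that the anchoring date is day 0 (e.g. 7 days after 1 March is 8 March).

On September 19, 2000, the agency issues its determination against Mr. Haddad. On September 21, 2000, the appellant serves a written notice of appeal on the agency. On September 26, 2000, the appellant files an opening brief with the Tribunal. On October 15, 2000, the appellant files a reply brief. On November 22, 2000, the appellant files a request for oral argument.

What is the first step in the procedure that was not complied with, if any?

Step 1: 5 days after September 19, 2000 (when the determination is issued) is September 24, 2000; done September 21, 2000 — timely.
Step 2: 14 days after September 21, 2000 (when the notice of appeal is served) is October 5, 2000; completed September 26, 2000, before the deadline.
Step 3: the earliest permitted date is 22 days after September 26, 2000 (when the opening brief is filed), i.e. October 18, 2000; done October 15, 2000 — 3 days too early.

Step 3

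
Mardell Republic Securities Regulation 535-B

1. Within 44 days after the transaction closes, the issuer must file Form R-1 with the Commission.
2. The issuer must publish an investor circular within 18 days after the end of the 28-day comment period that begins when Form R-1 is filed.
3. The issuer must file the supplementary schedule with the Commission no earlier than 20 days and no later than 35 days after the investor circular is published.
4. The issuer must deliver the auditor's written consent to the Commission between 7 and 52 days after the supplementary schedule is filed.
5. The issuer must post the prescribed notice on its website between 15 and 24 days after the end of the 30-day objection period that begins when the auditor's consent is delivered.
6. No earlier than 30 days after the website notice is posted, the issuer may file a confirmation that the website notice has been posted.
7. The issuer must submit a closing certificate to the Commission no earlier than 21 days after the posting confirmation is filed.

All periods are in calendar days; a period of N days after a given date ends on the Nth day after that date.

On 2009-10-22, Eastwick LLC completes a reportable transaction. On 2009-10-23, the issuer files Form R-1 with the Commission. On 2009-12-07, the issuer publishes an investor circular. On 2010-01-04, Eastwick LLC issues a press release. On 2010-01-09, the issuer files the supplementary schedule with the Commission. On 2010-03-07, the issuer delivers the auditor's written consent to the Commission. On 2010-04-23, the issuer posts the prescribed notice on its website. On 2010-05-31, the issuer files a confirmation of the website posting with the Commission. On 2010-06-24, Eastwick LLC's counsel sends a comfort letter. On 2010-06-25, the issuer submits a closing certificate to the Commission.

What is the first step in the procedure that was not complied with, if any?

Step 4

Step 1: 44 days after 2009-10-22 (when the transaction closes) is 2009-12-05; done 2009-10-23 — timely.
Step 2: 18 days after 2009-11-20 (end of the 28-day comment period, which began when Form R-1 is filed on 2009-10-23) is 2009-12-08; completed 2009-12-07, before the deadline.
Step 3: the window is 20–35 days after 2009-12-07 (when the investor circular is published), so 2009-12-27 through 2010-01-11; 2010-01-09 falls inside that range.
Step 4: the window is 7–52 days after 2010-01-09 (when the supplementary schedule is filed), so 2010-01-16 through 2010-03-02; done 2010-03-07 — 5 days after the window closed.
No need to go further; step 4 was not satisfied.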